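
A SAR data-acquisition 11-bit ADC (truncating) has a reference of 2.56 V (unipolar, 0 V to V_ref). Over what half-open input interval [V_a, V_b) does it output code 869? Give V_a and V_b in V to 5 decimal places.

LSB = 2.56/2^11 = 1.250 mV.
V_a = V_low + 869·LSB = 1.08625 V; V_b = V_low + 870·LSB = 1.0875 V.

[1.08625 V, 1.08750 V)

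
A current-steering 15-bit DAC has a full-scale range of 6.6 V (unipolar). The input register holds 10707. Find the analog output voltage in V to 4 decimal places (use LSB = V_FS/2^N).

LSB = 6.6 V / 2^15 = 201.42 µV.
V_out = 0 + 10707 × 0.000201416 V = 2.15656 V.

2.1566 V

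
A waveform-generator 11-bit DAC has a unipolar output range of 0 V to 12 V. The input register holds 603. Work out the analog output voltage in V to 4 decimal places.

3.5332 V

LSB = 12 V / 2^11 = 5.859 mV.
V_out = 0 + 603 × 0.00585938 V = 3.5332 V.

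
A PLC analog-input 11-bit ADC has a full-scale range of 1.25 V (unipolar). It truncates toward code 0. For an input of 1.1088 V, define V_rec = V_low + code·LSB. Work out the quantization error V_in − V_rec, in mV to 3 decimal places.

Step size: 1.25 V ÷ 2^11 = 0.610 mV.
(1.1088 − 0)/0.000610352 = 1816.6579; ⌊·⌋ gives code 1816.
Code 1816 maps back to 0 + 1816×0.000610352 V = 1.1083984 V.
V_in − V_rec = 0.000401563 V = 0.402 mV.

0.402 mV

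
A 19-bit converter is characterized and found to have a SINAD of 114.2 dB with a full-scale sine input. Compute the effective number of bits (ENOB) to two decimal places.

ENOB = (SINAD − 1.76) / 6.02 = (114.2 − 1.76)/6.02 = 18.678.

18.68 bits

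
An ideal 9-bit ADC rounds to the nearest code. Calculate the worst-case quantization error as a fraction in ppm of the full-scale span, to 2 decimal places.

Rounding → worst-case error = ½ LSB = V_FS/2^10, so 1e+06/1024 = 976.562 ppm of full scale.

976.56 ppm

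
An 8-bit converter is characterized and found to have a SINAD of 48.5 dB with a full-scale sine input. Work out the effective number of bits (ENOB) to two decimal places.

ENOB = (SINAD − 1.76) / 6.02 = (48.5 − 1.76)/6.02 = 7.764.

7.76 bits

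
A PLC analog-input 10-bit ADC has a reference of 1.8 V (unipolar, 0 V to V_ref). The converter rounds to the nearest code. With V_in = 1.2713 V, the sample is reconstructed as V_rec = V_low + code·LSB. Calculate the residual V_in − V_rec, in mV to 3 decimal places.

Step size: 1.8 V ÷ 2^10 = 1.758 mV.
Scaled input = 723.2284 LSBs, so code = 723.
Reconstructed: 1.2708984 V.
Error = 1.2713 − 1.2708984 = 0.000401563 V = 0.402 mV.

0.402 mV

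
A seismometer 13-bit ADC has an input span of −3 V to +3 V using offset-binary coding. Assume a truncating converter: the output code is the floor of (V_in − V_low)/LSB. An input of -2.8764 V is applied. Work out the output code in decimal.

code 168

Full-scale span = 6 V; LSB = 6/2^13 = 0.732 mV.
(V_in − V_low)/LSB = (-2.8764 − (−3)) / 0.000732422 = 168.755.
Floor → code 168.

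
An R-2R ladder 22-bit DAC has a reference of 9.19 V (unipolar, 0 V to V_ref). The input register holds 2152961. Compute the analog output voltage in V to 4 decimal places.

LSB = 9.19 V / 2^22 = 2.19 µV.
V_out = 0 + 2152961 × 2.19107e-06 V = 4.71728 V.

4.7173 V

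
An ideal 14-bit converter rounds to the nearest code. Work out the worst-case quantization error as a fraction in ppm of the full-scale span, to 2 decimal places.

Rounding → worst-case error = ½ LSB = V_FS/2^15, so 1e+06/32768 = 30.5176 ppm of full scale.

30.52 ppm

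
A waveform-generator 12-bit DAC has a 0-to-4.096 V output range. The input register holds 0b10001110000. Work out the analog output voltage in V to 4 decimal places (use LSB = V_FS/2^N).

1.1360 V

LSB = 4.096 V / 2^12 = 1.000 mV.
Code 0b10001110000 = 1136 decimal.
V_out = 0 + 1136 × 0.001 V = 1.136 V.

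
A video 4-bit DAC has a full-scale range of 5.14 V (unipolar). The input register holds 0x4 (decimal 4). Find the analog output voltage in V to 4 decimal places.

LSB = 5.14 V / 2^4 = 321.250 mV.
Code 0x4 = 4 decimal.
V_out = 0 + 4 × 0.32125 V = 1.285 V.

1.2850 V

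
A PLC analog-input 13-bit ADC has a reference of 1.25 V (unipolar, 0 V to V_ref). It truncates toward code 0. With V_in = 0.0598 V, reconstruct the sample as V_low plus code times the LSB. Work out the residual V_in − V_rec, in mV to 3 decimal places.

0.138 mV

One LSB is 1.25 V / 8192 = 152.59 µV.
(0.0598 − 0)/0.000152588 = 391.9053; ⌊·⌋ gives code 391.
Code 391 maps back to 0 + 391×0.000152588 V = 0.059661865 V.
Difference: 0.000138135 V → 0.138 mV.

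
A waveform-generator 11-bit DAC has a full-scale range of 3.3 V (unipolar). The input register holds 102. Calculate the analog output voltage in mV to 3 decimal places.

LSB = 3.3 V / 2^11 = 1.611 mV.
V_out = 0 + 102 × 0.00161133 V = 0.164355 V.
= 164.355 mV.

164.355 mV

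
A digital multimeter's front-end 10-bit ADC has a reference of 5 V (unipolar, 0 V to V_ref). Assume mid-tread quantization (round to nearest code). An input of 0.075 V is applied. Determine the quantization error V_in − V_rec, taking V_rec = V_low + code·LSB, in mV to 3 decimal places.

Step size: 5 V ÷ 2^10 = 4.883 mV.
(V_in − V_low)/LSB = (0.075 − 0)/0.00488281 = 15.3600 → code 15 (round).
Code 15 maps back to 0 + 15×0.00488281 V = 0.073242188 V.
Error = 0.075 − 0.073242188 = 0.00175781 V = 1.758 mV.

1.758 mV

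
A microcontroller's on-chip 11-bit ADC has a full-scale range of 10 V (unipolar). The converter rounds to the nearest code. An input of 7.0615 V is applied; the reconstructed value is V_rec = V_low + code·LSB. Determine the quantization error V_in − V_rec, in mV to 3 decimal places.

0.953 mV

One LSB is 10 V / 2048 = 4.883 mV.
Scaled input = 1446.1952 LSBs, so code = 1446.
Code 1446 maps back to 0 + 1446×0.00488281 V = 7.0605469 V.
Error = 7.0615 − 7.0605469 = 0.000953125 V = 0.953 mV.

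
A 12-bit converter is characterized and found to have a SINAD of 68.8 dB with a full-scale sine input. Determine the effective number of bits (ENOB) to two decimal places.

11.14 bits

ENOB = (SINAD − 1.76) / 6.02 = (68.8 − 1.76)/6.02 = 11.136.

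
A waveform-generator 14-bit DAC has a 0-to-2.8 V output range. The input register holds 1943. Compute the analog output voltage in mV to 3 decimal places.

332.056 mV

LSB = 2.8 V / 2^14 = 170.90 µV.
V_out = 0 + 1943 × 0.000170898 V = 0.332056 V.
= 332.056 mV.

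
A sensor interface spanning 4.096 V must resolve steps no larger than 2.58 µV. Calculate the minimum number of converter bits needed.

21 bits

Number of steps required ≥ 4.096 V / 2.58 µV = 1587596.90.
Need 2^N ≥ 1587596.90; 2^20 = 1048576, 2^21 = 2097152.
Minimum N = 21.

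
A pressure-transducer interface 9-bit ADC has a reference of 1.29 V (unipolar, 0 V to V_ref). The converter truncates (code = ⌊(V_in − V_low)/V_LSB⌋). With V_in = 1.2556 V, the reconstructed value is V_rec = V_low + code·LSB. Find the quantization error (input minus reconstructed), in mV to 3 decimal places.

0.873 mV

One LSB is 1.29 V / 512 = 2.520 mV.
(V_in − V_low)/LSB = (1.2556 − 0)/0.00251953 = 498.3467 → code 498 (floor).
Code 498 maps back to 0 + 498×0.00251953 V = 1.2547266 V.
Error = 1.2556 − 1.2547266 = 0.000873437 V = 0.873 mV.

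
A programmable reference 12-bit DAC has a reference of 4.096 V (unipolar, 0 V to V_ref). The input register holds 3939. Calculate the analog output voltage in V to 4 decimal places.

LSB = 4.096 V / 2^12 = 1.000 mV.
V_out = 0 + 3939 × 0.001 V = 3.939 V.

3.9390 V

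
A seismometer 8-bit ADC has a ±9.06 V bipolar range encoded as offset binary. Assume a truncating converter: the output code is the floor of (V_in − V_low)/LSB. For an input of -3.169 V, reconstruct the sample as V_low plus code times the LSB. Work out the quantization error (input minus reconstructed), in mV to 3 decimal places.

16.156 mV

One LSB is 18.12 V / 256 = 70.781 mV.
(V_in − V_low)/LSB = (-3.169 − (−9.06))/0.0707813 = 83.2283 → code 83 (floor).
Reconstructed: -3.1851562 V.
Error = -3.169 − (−3.1851562) = 0.0161563 V = 16.156 mV.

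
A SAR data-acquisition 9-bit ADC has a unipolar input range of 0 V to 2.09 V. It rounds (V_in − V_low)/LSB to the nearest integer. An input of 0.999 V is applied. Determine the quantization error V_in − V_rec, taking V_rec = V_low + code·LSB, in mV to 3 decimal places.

Step size: 2.09 V ÷ 2^9 = 4.082 mV.
(V_in − V_low)/LSB = (0.999 − 0)/0.00408203 = 244.7311 → code 245 (round).
Reconstructed: 1.0000977 V.
Error = 0.999 − 1.0000977 = -0.00109766 V = -1.098 mV.

-1.098 mV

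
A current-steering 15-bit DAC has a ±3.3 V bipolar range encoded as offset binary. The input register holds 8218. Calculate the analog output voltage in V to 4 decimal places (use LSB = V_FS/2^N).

-1.6448 V

LSB = 6.6 V / 2^15 = 201.42 µV.
V_out = (−3.3) + 8218 × 0.000201416 V = -1.64476 V.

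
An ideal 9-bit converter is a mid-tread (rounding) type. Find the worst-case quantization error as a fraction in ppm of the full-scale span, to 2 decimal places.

976.56 ppm

Rounding → worst-case error = ½ LSB = V_FS/2^10, so 1e+06/1024 = 976.562 ppm of full scale.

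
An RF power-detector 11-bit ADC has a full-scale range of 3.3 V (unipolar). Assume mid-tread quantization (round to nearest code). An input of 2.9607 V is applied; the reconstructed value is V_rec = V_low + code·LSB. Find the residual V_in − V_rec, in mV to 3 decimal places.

0.690 mV

Step size: 3.3 V ÷ 2^11 = 1.611 mV.
Scaled input = 1837.4284 LSBs, so code = 1837.
V_rec = 0 + 1837·0.00161133 = 2.9600098 V.
Error = 2.9607 − 2.9600098 = 0.000690234 V = 0.690 mV.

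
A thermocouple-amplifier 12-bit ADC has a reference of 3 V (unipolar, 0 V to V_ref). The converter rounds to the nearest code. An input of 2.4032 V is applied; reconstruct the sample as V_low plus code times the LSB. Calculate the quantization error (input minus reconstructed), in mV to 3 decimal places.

One LSB is 3 V / 4096 = 0.732 mV.
(V_in − V_low)/LSB = (2.4032 − 0)/0.000732422 = 3281.1691 → code 3281 (round).
Code 3281 maps back to 0 + 3281×0.000732422 V = 2.4030762 V.
Error = 2.4032 − 2.4030762 = 0.000123828 V = 0.124 mV.

0.124 mV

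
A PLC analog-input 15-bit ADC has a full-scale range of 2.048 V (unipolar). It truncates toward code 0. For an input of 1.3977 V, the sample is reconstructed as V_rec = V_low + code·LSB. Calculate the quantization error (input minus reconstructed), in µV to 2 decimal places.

LSB = 2.048/2^15 = 62.50 µV.
Scaled input = 22363.2000 LSBs, so code = 22363.
V_rec = 0 + 22363·6.25e-05 = 1.3976875 V.
V_in − V_rec = 1.25e-05 V = 12.50 µV.

12.50 µV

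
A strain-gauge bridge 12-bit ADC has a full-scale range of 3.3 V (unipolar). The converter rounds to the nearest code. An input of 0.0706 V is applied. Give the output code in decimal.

code 88

LSB = 3.3 V / 4096 = 0.806 mV.
(V_in − V_low)/LSB = (0.0706 − 0) / 0.000805664 = 87.630.
So the output code is 88.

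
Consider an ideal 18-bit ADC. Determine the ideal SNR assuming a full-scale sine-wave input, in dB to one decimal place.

SNR ≈ 6.02·N + 1.76 dB = 6.02·18 + 1.76 = 110.12 dB.

110.1 dB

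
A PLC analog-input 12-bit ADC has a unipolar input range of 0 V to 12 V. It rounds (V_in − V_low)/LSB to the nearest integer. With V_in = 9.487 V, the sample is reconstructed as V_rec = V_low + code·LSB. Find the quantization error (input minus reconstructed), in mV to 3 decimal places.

0.672 mV

LSB = 12/2^12 = 2.930 mV.
(9.487 − 0)/0.00292969 = 3238.2293; round gives code 3238.
Code 3238 maps back to 0 + 3238×0.00292969 V = 9.4863281 V.
Difference: 0.000671875 V → 0.672 mV.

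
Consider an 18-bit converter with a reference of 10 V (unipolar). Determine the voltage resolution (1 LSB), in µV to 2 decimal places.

38.15 µV

Full-scale span = 10 V.
LSB = 10 / 2^18 = 10 / 262144 = 3.8147e-05 V = 38.15 µV.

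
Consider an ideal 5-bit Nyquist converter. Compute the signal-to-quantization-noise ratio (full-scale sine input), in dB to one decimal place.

31.9 dB

SNR ≈ 6.02·N + 1.76 dB = 6.02·5 + 1.76 = 31.86 dB.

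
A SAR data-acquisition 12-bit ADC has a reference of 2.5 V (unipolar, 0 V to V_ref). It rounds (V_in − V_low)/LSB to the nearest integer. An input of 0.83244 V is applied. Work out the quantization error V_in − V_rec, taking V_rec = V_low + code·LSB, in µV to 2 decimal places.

One LSB is 2.5 V / 4096 = 0.610 mV.
(0.83244 − 0)/0.000610352 = 1363.8697; round gives code 1364.
Reconstructed: 0.83251953 V.
Error = 0.83244 − 0.83251953 = -7.95312e-05 V = -79.53 µV.

-79.53 µV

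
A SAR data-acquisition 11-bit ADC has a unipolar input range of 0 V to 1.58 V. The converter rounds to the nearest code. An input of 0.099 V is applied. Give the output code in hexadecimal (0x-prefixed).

Full-scale span = 1.58 V; LSB = 1.58/2^11 = 0.771 mV.
Input sits at 128.324 steps above V_low.
round(128.324) = 128.
In hexadecimal (0x-prefixed): 0x80.

code 0x80 (decimal 128)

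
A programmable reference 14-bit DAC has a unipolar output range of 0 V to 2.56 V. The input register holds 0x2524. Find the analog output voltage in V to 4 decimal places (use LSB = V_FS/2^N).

LSB = 2.56 V / 2^14 = 156.25 µV.
Code 0x2524 = 9508 decimal.
V_out = 0 + 9508 × 0.00015625 V = 1.48562 V.

1.4856 V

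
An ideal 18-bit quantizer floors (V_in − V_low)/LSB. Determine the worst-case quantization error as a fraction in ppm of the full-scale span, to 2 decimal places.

3.81 ppm

Truncating → worst-case error = 1 LSB = V_FS/2^18, so 1e+06/262144 = 3.8147 ppm of full scale.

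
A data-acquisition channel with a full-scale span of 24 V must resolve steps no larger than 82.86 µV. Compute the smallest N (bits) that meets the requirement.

19 bits

Number of steps required ≥ 24 V / 82.86 µV = 289645.18.
Need 2^N ≥ 289645.18; 2^18 = 262144, 2^19 = 524288.
Minimum N = 19.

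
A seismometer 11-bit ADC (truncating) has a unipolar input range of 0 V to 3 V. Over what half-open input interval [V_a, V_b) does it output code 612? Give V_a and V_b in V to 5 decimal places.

LSB = 3/2^11 = 1.465 mV.
V_a = V_low + 612·LSB = 0.896484 V; V_b = V_low + 613·LSB = 0.897949 V.

[0.89648 V, 0.89795 V)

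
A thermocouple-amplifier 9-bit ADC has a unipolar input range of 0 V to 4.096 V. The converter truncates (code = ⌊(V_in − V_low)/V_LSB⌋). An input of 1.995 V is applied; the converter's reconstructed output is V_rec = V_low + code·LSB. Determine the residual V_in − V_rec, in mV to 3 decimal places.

3.000 mV

One LSB is 4.096 V / 512 = 8.000 mV.
Scaled input = 249.3750 LSBs, so code = 249.
V_rec = 0 + 249·0.008 = 1.992 V.
V_in − V_rec = 0.003 V = 3.000 mV.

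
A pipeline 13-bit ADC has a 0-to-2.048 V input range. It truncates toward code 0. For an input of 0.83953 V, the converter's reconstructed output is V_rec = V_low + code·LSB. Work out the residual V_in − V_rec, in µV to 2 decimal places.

One LSB is 2.048 V / 8192 = 250.00 µV.
(0.83953 − 0)/0.00025 = 3358.1200; ⌊·⌋ gives code 3358.
Reconstructed: 0.8395 V.
Error = 0.83953 − 0.8395 = 3e-05 V = 30.00 µV.

30.00 µV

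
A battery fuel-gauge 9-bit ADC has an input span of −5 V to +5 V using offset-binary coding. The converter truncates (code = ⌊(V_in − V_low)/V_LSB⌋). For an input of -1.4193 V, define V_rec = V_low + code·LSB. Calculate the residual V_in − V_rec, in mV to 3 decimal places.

Step size: 10 V ÷ 2^9 = 19.531 mV.
(-1.4193 − (−5))/0.0195312 = 183.3318; ⌊·⌋ gives code 183.
Code 183 maps back to (−5) + 183×0.0195312 V = -1.4257812 V.
V_in − V_rec = 0.00648125 V = 6.481 mV.

6.481 mV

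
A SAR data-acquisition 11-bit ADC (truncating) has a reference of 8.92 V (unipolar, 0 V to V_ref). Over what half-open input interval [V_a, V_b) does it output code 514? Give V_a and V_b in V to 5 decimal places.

LSB = 8.92/2^11 = 4.355 mV.
V_a = V_low + 514·LSB = 2.23871 V; V_b = V_low + 515·LSB = 2.24307 V.

[2.23871 V, 2.24307 V)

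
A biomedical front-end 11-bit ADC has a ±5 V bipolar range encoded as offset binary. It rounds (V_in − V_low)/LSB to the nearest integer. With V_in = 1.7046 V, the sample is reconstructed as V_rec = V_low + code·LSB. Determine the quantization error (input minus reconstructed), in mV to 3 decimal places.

LSB = 10/2^11 = 4.883 mV.
(1.7046 − (−5))/0.00488281 = 1373.1021; round gives code 1373.
V_rec = (−5) + 1373·0.00488281 = 1.7041016 V.
Difference: 0.000498437 V → 0.498 mV.

0.498 mV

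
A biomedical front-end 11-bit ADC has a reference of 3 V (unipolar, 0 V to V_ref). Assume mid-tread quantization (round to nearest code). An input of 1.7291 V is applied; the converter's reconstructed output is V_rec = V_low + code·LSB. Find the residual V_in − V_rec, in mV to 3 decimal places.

0.584 mV

LSB = 3/2^11 = 1.465 mV.
Scaled input = 1180.3989 LSBs, so code = 1180.
Reconstructed: 1.7285156 V.
Error = 1.7291 − 1.7285156 = 0.000584375 V = 0.584 mV.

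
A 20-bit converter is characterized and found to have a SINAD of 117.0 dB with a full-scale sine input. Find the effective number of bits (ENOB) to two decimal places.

19.14 bits

ENOB = (SINAD − 1.76) / 6.02 = (117.0 − 1.76)/6.02 = 19.143.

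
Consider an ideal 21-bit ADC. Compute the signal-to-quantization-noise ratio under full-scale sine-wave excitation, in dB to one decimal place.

128.2 dB

SNR ≈ 6.02·N + 1.76 dB = 6.02·21 + 1.76 = 128.18 dB.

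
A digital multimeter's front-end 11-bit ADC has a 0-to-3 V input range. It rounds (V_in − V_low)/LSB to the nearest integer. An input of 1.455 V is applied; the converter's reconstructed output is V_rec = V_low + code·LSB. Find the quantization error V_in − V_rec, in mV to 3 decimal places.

0.410 mV

LSB = 3/2^11 = 1.465 mV.
Scaled input = 993.2800 LSBs, so code = 993.
Reconstructed: 1.4545898 V.
Error = 1.455 − 1.4545898 = 0.000410156 V = 0.410 mV.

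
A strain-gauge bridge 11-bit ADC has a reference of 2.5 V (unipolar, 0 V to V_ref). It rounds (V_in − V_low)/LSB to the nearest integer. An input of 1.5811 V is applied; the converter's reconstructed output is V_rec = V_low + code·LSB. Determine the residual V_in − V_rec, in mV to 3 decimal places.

0.289 mV

Step size: 2.5 V ÷ 2^11 = 1.221 mV.
(V_in − V_low)/LSB = (1.5811 − 0)/0.0012207 = 1295.2371 → code 1295 (round).
V_rec = 0 + 1295·0.0012207 = 1.5808105 V.
Error = 1.5811 − 1.5808105 = 0.000289453 V = 0.289 mV.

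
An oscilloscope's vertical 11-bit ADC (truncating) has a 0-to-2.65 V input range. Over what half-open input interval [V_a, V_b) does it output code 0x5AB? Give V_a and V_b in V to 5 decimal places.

LSB = 2.65/2^11 = 1.294 mV.
Code 0x5AB = 1451 decimal.
V_a = V_low + 1451·LSB = 1.87751 V; V_b = V_low + 1452·LSB = 1.87881 V.

[1.87751 V, 1.87881 V)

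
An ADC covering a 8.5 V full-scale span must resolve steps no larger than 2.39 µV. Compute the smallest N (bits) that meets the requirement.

Number of steps required ≥ 8.5 V / 2.39 µV = 3556485.36.
Need 2^N ≥ 3556485.36; 2^21 = 2097152, 2^22 = 4194304.
Minimum N = 22.

22 bits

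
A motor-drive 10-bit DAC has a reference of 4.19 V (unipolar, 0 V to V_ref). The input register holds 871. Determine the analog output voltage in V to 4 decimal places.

3.5640 V

LSB = 4.19 V / 2^10 = 4.092 mV.
V_out = 0 + 871 × 0.0040918 V = 3.56396 V.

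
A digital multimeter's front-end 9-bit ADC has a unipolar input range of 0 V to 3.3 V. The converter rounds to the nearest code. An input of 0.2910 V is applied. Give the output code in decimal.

With 512 levels over 3.3 V, one step is 6.445 mV.
(0.2910 − 0) / 0.00644531 = 45.149 LSBs.
round(45.149) = 45.

code 45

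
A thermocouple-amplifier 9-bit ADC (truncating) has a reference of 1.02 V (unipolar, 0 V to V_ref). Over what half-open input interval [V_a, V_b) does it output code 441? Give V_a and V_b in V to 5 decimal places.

LSB = 1.02/2^9 = 1.992 mV.
V_a = V_low + 441·LSB = 0.878555 V; V_b = V_low + 442·LSB = 0.880547 V.

[0.87855 V, 0.88055 V)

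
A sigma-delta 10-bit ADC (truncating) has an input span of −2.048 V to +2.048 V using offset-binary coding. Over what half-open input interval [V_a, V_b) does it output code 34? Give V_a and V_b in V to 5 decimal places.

LSB = 4.096/2^10 = 4.000 mV.
V_a = V_low + 34·LSB = -1.912 V; V_b = V_low + 35·LSB = -1.908 V.

[-1.91200 V, -1.90800 V)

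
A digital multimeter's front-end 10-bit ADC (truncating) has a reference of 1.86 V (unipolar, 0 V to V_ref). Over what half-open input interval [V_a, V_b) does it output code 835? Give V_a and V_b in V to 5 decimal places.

LSB = 1.86/2^10 = 1.816 mV.
V_a = V_low + 835·LSB = 1.5167 V; V_b = V_low + 836·LSB = 1.51852 V.

[1.51670 V, 1.51852 V)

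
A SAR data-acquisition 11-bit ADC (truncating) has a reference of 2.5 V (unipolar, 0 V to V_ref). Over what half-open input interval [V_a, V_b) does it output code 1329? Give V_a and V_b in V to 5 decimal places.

LSB = 2.5/2^11 = 1.221 mV.
V_a = V_low + 1329·LSB = 1.62231 V; V_b = V_low + 1330·LSB = 1.62354 V.

[1.62231 V, 1.62354 V)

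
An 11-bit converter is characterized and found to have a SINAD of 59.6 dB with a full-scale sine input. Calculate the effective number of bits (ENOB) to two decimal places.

ENOB = (SINAD − 1.76) / 6.02 = (59.6 − 1.76)/6.02 = 9.608.

9.61 bits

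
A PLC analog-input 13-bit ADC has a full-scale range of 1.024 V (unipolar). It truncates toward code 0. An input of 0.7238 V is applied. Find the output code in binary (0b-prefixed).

code 0b1011010011110 (decimal 5790)

With 8192 levels over 1.024 V, one step is 125.00 µV.
Input sits at 5790.400 steps above V_low.
So the output code is 5790.
In binary (0b-prefixed): 0b1011010011110.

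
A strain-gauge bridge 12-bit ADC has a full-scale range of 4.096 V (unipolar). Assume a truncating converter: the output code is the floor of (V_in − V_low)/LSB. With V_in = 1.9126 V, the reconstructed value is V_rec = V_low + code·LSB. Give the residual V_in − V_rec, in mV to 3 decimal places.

One LSB is 4.096 V / 4096 = 1.000 mV.
(V_in − V_low)/LSB = (1.9126 − 0)/0.001 = 1912.6000 → code 1912 (floor).
Reconstructed: 1.912 V.
Error = 1.9126 − 1.912 = 0.0006 V = 0.600 mV.

0.600 mV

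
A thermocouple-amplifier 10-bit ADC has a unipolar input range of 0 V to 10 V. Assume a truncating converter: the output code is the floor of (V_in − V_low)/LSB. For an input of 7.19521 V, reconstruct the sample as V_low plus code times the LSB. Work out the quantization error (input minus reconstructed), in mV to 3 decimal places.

Step size: 10 V ÷ 2^10 = 9.766 mV.
(7.19521 − 0)/0.00976562 = 736.7895; ⌊·⌋ gives code 736.
Reconstructed: 7.1875 V.
Error = 7.19521 − 7.1875 = 0.00771 V = 7.710 mV.

7.710 mV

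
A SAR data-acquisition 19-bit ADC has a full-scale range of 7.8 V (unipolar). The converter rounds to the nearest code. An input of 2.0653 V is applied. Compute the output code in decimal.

Full-scale span = 7.8 V; LSB = 7.8/2^19 = 14.88 µV.
(2.0653 − 0) / 1.48773e-05 = 138822.052 LSBs.
round(138822.052) = 138822.

code 138822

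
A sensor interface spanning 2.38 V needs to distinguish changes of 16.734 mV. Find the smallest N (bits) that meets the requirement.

8 bits

Number of steps required ≥ 2.38 V / 16.734 mV = 142.23.
Need 2^N ≥ 142.23; 2^7 = 128, 2^8 = 256.
Minimum N = 8.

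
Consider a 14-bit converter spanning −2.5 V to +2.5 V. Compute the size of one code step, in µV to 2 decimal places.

305.18 µV

Full-scale span = 5 V.
LSB = 5 / 2^14 = 5 / 16384 = 0.000305176 V = 305.18 µV.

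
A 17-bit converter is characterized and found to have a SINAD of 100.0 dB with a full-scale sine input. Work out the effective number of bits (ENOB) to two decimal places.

16.32 bits

ENOB = (SINAD − 1.76) / 6.02 = (100.0 − 1.76)/6.02 = 16.319.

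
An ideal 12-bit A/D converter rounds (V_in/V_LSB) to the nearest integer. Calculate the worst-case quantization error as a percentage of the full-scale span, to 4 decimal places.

0.0122 %

Rounding → worst-case error = ½ LSB = V_FS/2^13, so 100/8192 = 0.012207 % of full scale.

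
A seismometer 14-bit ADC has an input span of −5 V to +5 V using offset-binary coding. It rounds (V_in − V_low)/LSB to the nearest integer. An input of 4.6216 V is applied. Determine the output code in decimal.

code 15764

LSB = 10 V / 16384 = 0.610 mV.
(4.6216 − (−5)) / 0.000610352 = 15764.029 LSBs.
round(15764.029) = 15764.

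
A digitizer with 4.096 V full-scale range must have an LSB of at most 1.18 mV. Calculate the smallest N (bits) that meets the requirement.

Number of steps required ≥ 4.096 V / 1.18 mV = 3471.19.
Need 2^N ≥ 3471.19; 2^11 = 2048, 2^12 = 4096.
Minimum N = 12.

12 bits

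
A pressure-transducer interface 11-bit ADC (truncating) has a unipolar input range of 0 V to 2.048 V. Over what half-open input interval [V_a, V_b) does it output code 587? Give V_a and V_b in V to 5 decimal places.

LSB = 2.048/2^11 = 1.000 mV.
V_a = V_low + 587·LSB = 0.587 V; V_b = V_low + 588·LSB = 0.588 V.

[0.58700 V, 0.58800 V)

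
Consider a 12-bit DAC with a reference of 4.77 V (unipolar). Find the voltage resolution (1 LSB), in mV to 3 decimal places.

Full-scale span = 4.77 V.
LSB = 4.77 / 2^12 = 4.77 / 4096 = 0.00116455 V = 1.165 mV.

1.165 mV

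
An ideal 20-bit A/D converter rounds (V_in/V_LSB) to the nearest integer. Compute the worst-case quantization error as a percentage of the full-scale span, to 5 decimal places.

0.00005 %

Rounding → worst-case error = ½ LSB = V_FS/2^21, so 100/2097152 = 4.76837e-05 % of full scale.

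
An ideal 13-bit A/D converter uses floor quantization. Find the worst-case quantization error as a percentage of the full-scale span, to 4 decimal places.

Truncating → worst-case error = 1 LSB = V_FS/2^13, so 100/8192 = 0.012207 % of full scale.

0.0122 %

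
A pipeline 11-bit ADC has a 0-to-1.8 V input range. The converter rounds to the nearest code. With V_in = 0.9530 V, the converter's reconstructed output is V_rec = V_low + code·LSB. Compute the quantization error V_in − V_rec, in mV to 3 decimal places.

One LSB is 1.8 V / 2048 = 0.879 mV.
(0.9530 − 0)/0.000878906 = 1084.3022; round gives code 1084.
V_rec = 0 + 1084·0.000878906 = 0.95273438 V.
V_in − V_rec = 0.000265625 V = 0.266 mV.

0.266 mV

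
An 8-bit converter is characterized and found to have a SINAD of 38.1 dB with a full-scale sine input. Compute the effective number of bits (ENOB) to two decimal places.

6.04 bits

ENOB = (SINAD − 1.76) / 6.02 = (38.1 − 1.76)/6.02 = 6.037.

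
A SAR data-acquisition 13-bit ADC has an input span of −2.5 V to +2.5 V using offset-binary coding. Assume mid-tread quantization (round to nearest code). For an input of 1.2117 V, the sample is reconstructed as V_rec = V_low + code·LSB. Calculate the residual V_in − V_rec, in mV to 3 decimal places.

LSB = 5/2^13 = 0.610 mV.
Scaled input = 6081.2493 LSBs, so code = 6081.
V_rec = (−2.5) + 6081·0.000610352 = 1.2115479 V.
Error = 1.2117 − 1.2115479 = 0.000152148 V = 0.152 mV.

0.152 mV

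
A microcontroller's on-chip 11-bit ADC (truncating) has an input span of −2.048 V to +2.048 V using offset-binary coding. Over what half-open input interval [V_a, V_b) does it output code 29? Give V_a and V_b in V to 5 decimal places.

[-1.99000 V, -1.98800 V)

LSB = 4.096/2^11 = 2.000 mV.
V_a = V_low + 29·LSB = -1.99 V; V_b = V_low + 30·LSB = -1.988 V.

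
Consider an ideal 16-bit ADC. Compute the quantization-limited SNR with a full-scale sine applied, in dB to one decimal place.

98.1 dB

SNR ≈ 6.02·N + 1.76 dB = 6.02·16 + 1.76 = 98.08 dB.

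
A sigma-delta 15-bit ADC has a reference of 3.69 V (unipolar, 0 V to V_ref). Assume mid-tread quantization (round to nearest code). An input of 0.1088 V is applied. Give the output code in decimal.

With 32768 levels over 3.69 V, one step is 112.61 µV.
Input sits at 966.168 steps above V_low.
So the output code is 966.

code 966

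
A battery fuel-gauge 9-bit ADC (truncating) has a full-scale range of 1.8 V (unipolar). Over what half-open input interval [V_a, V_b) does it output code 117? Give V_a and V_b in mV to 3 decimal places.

LSB = 1.8/2^9 = 3.516 mV.
V_a = V_low + 117·LSB = 0.411328 V; V_b = V_low + 118·LSB = 0.414844 V.

[411.328 mV, 414.844 mV)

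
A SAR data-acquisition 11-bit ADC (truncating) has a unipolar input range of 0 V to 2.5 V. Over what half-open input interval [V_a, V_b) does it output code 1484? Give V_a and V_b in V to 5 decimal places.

LSB = 2.5/2^11 = 1.221 mV.
V_a = V_low + 1484·LSB = 1.81152 V; V_b = V_low + 1485·LSB = 1.81274 V.

[1.81152 V, 1.81274 V)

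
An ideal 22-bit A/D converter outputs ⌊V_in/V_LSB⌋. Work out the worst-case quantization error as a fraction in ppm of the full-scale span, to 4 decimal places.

0.2384 ppm

Truncating → worst-case error = 1 LSB = V_FS/2^22, so 1e+06/4194304 = 0.238419 ppm of full scale.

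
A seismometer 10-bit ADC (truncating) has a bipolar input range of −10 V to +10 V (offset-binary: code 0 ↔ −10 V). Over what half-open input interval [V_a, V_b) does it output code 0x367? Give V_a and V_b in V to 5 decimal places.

[7.01172 V, 7.03125 V)

LSB = 20/2^10 = 19.531 mV.
Code 0x367 = 871 decimal.
V_a = V_low + 871·LSB = 7.01172 V; V_b = V_low + 872·LSB = 7.03125 V.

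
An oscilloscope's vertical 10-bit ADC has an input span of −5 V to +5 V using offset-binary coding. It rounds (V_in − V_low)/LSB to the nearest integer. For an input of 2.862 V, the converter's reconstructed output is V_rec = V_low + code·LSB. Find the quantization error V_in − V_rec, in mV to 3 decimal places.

Step size: 10 V ÷ 2^10 = 9.766 mV.
(V_in − V_low)/LSB = (2.862 − (−5))/0.00976562 = 805.0688 → code 805 (round).
Reconstructed: 2.8613281 V.
Error = 2.862 − 2.8613281 = 0.000671875 V = 0.672 mV.

0.672 mV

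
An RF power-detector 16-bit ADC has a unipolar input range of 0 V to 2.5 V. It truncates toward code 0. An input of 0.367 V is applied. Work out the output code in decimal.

Full-scale span = 2.5 V; LSB = 2.5/2^16 = 38.15 µV.
(V_in − V_low)/LSB = (0.367 − 0) / 3.8147e-05 = 9620.685.
So the output code is 9620.

code 9620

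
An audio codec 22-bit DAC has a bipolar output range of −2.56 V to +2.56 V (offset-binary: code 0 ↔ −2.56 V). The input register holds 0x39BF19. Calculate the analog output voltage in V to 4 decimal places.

2.0597 V

LSB = 5.12 V / 2^22 = 1.22 µV.
Code 0x39BF19 = 3784473 decimal.
V_out = (−2.56) + 3784473 × 1.2207e-06 V = 2.05972 V.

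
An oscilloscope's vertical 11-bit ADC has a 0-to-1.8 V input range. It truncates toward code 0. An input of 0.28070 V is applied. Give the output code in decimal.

Full-scale span = 1.8 V; LSB = 1.8/2^11 = 0.879 mV.
(0.28070 − 0) / 0.000878906 = 319.374 LSBs.
⌊·⌋(319.374) = 319.

code 319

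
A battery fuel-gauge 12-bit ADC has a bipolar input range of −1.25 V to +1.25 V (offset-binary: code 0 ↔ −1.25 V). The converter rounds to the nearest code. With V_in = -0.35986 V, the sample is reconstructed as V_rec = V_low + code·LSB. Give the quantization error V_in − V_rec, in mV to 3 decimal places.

0.247 mV

One LSB is 2.5 V / 4096 = 0.610 mV.
Scaled input = 1458.4054 LSBs, so code = 1458.
V_rec = (−1.25) + 1458·0.000610352 = -0.36010742 V.
V_in − V_rec = 0.000247422 V = 0.247 mV.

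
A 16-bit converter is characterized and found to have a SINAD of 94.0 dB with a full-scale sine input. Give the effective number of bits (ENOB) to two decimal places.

15.32 bits

ENOB = (SINAD − 1.76) / 6.02 = (94.0 − 1.76)/6.02 = 15.322.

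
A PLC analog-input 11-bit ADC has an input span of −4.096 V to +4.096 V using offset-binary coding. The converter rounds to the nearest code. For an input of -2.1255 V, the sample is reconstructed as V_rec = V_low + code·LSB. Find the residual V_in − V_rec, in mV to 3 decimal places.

LSB = 8.192/2^11 = 4.000 mV.
(-2.1255 − (−4.096))/0.004 = 492.6250; round gives code 493.
Code 493 maps back to (−4.096) + 493×0.004 V = -2.124 V.
V_in − V_rec = -0.0015 V = -1.500 mV.

-1.500 mV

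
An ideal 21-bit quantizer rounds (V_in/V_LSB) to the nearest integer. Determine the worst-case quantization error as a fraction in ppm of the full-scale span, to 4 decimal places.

Rounding → worst-case error = ½ LSB = V_FS/2^22, so 1e+06/4194304 = 0.238419 ppm of full scale.

0.2384 ppm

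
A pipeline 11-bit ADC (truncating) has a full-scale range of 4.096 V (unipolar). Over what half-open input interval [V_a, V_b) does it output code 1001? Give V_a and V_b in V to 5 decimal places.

LSB = 4.096/2^11 = 2.000 mV.
V_a = V_low + 1001·LSB = 2.002 V; V_b = V_low + 1002·LSB = 2.004 V.

[2.00200 V, 2.00400 V)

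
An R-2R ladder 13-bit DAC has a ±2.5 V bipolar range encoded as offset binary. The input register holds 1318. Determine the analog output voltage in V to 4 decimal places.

LSB = 5 V / 2^13 = 0.610 mV.
V_out = (−2.5) + 1318 × 0.000610352 V = -1.69556 V.

-1.6956 V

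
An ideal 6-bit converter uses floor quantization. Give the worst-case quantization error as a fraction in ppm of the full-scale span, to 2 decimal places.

15625.00 ppm

Truncating → worst-case error = 1 LSB = V_FS/2^6, so 1e+06/64 = 15625 ppm of full scale.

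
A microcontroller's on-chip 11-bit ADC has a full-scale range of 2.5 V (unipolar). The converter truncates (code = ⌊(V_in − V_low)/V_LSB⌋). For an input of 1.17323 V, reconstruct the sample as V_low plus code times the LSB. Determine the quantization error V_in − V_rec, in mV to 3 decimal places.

LSB = 2.5/2^11 = 1.221 mV.
(V_in − V_low)/LSB = (1.17323 − 0)/0.0012207 = 961.1100 → code 961 (floor).
Reconstructed: 1.1730957 V.
Difference: 0.000134297 V → 0.134 mV.

0.134 mV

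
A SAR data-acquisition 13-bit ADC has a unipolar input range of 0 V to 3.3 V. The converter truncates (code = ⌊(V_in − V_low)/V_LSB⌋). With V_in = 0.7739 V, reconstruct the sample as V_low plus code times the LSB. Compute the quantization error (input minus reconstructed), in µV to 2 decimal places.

LSB = 3.3/2^13 = 402.83 µV.
(0.7739 − 0)/0.000402832 = 1921.1481; ⌊·⌋ gives code 1921.
Code 1921 maps back to 0 + 1921×0.000402832 V = 0.77384033 V.
V_in − V_rec = 5.9668e-05 V = 59.67 µV.

59.67 µV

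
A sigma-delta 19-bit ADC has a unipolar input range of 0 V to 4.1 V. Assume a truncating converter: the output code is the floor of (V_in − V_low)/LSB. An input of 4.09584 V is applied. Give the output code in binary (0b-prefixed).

code 0b1111111110111101100 (decimal 523756)

Full-scale span = 4.1 V; LSB = 4.1/2^19 = 7.82 µV.
Input sits at 523756.039 steps above V_low.
Floor → code 523756.
In binary (0b-prefixed): 0b1111111110111101100.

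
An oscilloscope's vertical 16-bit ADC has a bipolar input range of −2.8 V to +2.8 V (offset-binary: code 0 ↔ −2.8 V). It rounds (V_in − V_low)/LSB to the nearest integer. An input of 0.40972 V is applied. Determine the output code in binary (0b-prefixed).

LSB = 5.6 V / 65536 = 85.45 µV.
(0.40972 − (−2.8)) / 8.54492e-05 = 37562.895 LSBs.
round(37562.895) = 37563.
In binary (0b-prefixed): 0b1001001010111011.

code 0b1001001010111011 (decimal 37563)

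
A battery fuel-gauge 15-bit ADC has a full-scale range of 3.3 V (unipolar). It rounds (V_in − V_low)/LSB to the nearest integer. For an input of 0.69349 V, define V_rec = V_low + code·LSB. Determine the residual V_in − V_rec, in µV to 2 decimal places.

LSB = 3.3/2^15 = 100.71 µV.
Scaled input = 6886.1456 LSBs, so code = 6886.
Code 6886 maps back to 0 + 6886×0.000100708 V = 0.69347534 V.
V_in − V_rec = 1.46582e-05 V = 14.66 µV.

14.66 µV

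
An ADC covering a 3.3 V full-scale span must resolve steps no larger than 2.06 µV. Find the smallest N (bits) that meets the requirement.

21 bits

Number of steps required ≥ 3.3 V / 2.06 µV = 1601941.75.
Need 2^N ≥ 1601941.75; 2^20 = 1048576, 2^21 = 2097152.
Minimum N = 21.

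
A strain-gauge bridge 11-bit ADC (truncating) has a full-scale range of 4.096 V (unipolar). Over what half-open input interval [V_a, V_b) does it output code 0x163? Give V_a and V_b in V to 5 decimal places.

LSB = 4.096/2^11 = 2.000 mV.
Code 0x163 = 355 decimal.
V_a = V_low + 355·LSB = 0.71 V; V_b = V_low + 356·LSB = 0.712 V.

[0.71000 V, 0.71200 V)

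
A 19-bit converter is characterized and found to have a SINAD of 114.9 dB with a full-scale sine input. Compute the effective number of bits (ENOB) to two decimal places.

18.79 bits

ENOB = (SINAD − 1.76) / 6.02 = (114.9 − 1.76)/6.02 = 18.794.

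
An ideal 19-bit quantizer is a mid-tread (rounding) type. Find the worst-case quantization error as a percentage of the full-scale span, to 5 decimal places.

Rounding → worst-case error = ½ LSB = V_FS/2^20, so 100/1048576 = 9.53674e-05 % of full scale.

0.00010 %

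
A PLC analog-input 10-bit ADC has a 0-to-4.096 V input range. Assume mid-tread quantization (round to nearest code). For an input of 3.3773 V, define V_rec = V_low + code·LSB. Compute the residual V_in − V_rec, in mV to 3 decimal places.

LSB = 4.096/2^10 = 4.000 mV.
(3.3773 − 0)/0.004 = 844.3250; round gives code 844.
Reconstructed: 3.376 V.
Difference: 0.0013 V → 1.300 mV.

1.300 mV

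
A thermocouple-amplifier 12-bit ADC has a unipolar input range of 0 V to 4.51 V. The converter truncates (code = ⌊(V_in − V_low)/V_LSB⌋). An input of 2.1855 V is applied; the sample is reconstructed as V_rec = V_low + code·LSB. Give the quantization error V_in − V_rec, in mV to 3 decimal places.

LSB = 4.51/2^12 = 1.101 mV.
Scaled input = 1984.8798 LSBs, so code = 1984.
V_rec = 0 + 1984·0.00110107 = 2.1845313 V.
Error = 2.1855 − 2.1845313 = 0.00096875 V = 0.969 mV.

0.969 mV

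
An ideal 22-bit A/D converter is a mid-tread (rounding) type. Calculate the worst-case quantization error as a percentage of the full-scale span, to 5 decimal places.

Rounding → worst-case error = ½ LSB = V_FS/2^23, so 100/8388608 = 1.19209e-05 % of full scale.

0.00001 %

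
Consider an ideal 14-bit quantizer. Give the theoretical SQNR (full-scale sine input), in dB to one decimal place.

86.0 dB

SNR ≈ 6.02·N + 1.76 dB = 6.02·14 + 1.76 = 86.04 dB.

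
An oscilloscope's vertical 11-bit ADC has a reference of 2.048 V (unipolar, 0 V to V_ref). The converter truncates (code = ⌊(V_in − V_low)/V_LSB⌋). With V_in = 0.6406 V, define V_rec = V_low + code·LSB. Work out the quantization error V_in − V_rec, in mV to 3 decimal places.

0.600 mV

Step size: 2.048 V ÷ 2^11 = 1.000 mV.
Scaled input = 640.6000 LSBs, so code = 640.
Code 640 maps back to 0 + 640×0.001 V = 0.64 V.
Difference: 0.0006 V → 0.600 mV.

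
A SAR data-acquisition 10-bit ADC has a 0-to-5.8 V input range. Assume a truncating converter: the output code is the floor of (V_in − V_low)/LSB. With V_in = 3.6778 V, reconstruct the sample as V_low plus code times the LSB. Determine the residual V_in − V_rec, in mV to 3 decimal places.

1.823 mV

Step size: 5.8 V ÷ 2^10 = 5.664 mV.
(3.6778 − 0)/0.00566406 = 649.3219; ⌊·⌋ gives code 649.
Code 649 maps back to 0 + 649×0.00566406 V = 3.6759766 V.
Difference: 0.00182344 V → 1.823 mV.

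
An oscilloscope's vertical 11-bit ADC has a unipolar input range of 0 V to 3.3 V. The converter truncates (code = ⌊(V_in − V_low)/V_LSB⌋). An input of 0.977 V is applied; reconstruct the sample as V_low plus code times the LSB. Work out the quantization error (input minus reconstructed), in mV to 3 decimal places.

Step size: 3.3 V ÷ 2^11 = 1.611 mV.
Scaled input = 606.3321 LSBs, so code = 606.
Code 606 maps back to 0 + 606×0.00161133 V = 0.97646484 V.
Error = 0.977 − 0.97646484 = 0.000535156 V = 0.535 mV.

0.535 mV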